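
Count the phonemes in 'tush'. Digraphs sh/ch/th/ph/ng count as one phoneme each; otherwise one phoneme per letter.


Parsing 'tush' greedily, digraphs first:
  't' -> consonant phoneme (phonemes so far: 1)
  'u' -> vowel phoneme (phonemes so far: 2)
  'sh' -> digraph (1 consonant phoneme) (phonemes so far: 3)
Total phonemes: 3

3


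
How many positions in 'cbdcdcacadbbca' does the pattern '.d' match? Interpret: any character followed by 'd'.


Pattern: .d means any character followed by 'd'.
Scanning 'cbdcdcacadbbca' position-by-position:
  Pos 0: window 'cb' -> no
  Pos 1: window 'bd' -> MATCH
  Pos 2: window 'dc' -> no
  Pos 3: window 'cd' -> MATCH
  Pos 4: window 'dc' -> no
  Pos 5: window 'ca' -> no
  Pos 6: window 'ac' -> no
  Pos 7: window 'ca' -> no
  Pos 8: window 'ad' -> MATCH
  Pos 9: window 'db' -> no
  Pos 10: window 'bb' -> no
  Pos 11: window 'bc' -> no
  Pos 12: window 'ca' -> no
  Pos 13: window 'a' -> no
Total matches: 3

3


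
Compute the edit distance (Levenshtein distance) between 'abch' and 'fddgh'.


Building DP table for s1='abch' (len 4) and s2='fddgh' (len 5):
       f  d  d  g  h
    0  1  2  3  4  5
  a 1  1  2  3  4  5
  b 2  2  2  3  4  5
  c 3  3  3  3  4  5
  h 4  4  4  4  4  4
Edit distance = dp[4][5] = 4

4


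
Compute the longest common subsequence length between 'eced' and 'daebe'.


DP table for LCS of 'eced' and 'daebe':
       d  a  e  b  e
    0  0  0  0  0  0
  e 0  0  0  1  1  1
  c 0  0  0  1  1  1
  e 0  0  0  1  1  2
  d 0  1  1  1  1  2
LCS: 'ee'
LCS length = 2

2


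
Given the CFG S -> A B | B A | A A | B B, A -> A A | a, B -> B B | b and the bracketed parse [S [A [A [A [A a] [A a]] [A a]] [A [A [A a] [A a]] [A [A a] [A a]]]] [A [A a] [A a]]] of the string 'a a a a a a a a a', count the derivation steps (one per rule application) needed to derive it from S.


Every bracketed nonterminal node [X ...] in the tree is produced by exactly one rule application.
Reading the tree off as a leftmost derivation:
  Step 1: S  =>  A A   (applied S -> A A)
  Step 2: A A  =>  A A A   (applied A -> A A)
  Step 3: A A A  =>  A A A A   (applied A -> A A)
  Step 4: A A A A  =>  A A A A A   (applied A -> A A)
  Step 5: A A A A A  =>  a A A A A   (applied A -> a)
  Step 6: a A A A A  =>  a a A A A   (applied A -> a)
  Step 7: a a A A A  =>  a a a A A   (applied A -> a)
  Step 8: a a a A A  =>  a a a A A A   (applied A -> A A)
  Step 9: a a a A A A  =>  a a a A A A A   (applied A -> A A)
  Step 10: a a a A A A A  =>  a a a a A A A   (applied A -> a)
  Step 11: a a a a A A A  =>  a a a a a A A   (applied A -> a)
  Step 12: a a a a a A A  =>  a a a a a A A A   (applied A -> A A)
  Step 13: a a a a a A A A  =>  a a a a a a A A   (applied A -> a)
  Step 14: a a a a a a A A  =>  a a a a a a a A   (applied A -> a)
  Step 15: a a a a a a a A  =>  a a a a a a a A A   (applied A -> A A)
  Step 16: a a a a a a a A A  =>  a a a a a a a a A   (applied A -> a)
  Step 17: a a a a a a a a A  =>  a a a a a a a a a   (applied A -> a)
Final yield: a a a a a a a a a
Total rewrite steps: 17

17


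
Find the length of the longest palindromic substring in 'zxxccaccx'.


Scanning 'zxxccaccx' for palindromic substrings.
Substring at positions 2-8: 'xccaccx'.
Check: reverse('xccaccx') = 'xccaccx' -> palindrome confirmed.
Neighbouring characters ('x' / '-') break symmetry, so it cannot extend further.
No longer palindromic substring exists; longest length = 7

7


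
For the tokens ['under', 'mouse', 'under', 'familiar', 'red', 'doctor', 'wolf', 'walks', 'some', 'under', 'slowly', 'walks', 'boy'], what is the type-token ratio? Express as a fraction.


Tokens: 13
Unique types: ('boy', 'doctor', 'familiar', 'mouse', 'red', 'slowly', 'some', 'under', 'walks', 'wolf') = 10
TTR = 10/13
Already in lowest terms.

10/13


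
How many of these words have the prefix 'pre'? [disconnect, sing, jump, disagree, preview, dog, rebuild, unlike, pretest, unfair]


Checking each word for prefix 'pre':
  'disconnect' -> no (count: 0)
  'sing' -> no (count: 0)
  'jump' -> no (count: 0)
  'disagree' -> no (count: 0)
  'preview' -> YES, starts with 'pre' (count: 1)
  'dog' -> no (count: 1)
  'rebuild' -> no (count: 1)
  'unlike' -> no (count: 1)
  'pretest' -> YES, starts with 'pre' (count: 2)
  'unfair' -> no (count: 2)
Total with prefix 'pre': 2

2


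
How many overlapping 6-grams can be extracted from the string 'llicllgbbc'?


String 'llicllgbbc' has length L = 10.
Number of overlapping n-grams = L - n + 1
Substituting: 10 - 6 + 1 = 5

5


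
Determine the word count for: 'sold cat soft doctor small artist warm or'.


Counting words by splitting on spaces:
  Word 1: 'sold'
  Word 2: 'cat'
  Word 3: 'soft'
  Word 4: 'doctor'
  Word 5: 'small'
  Word 6: 'artist'
  Word 7: 'warm'
  Word 8: 'or'
Total words: 8

8


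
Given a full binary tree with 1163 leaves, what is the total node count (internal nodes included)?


Leaf nodes (terminals): 1163
Internal nodes = n - 1 = 1163 - 1 = 1162
Total = leaves + internal = 1163 + 1162 = 2325

2325


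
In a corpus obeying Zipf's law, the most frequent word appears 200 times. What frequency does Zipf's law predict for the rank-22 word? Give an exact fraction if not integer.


Zipf's law: freq(rank) = f1 / rank
f1 = 200, rank = 22
freq = 200 / 22
GCD(200, 22) = 2
Simplified: 100/11

100/11


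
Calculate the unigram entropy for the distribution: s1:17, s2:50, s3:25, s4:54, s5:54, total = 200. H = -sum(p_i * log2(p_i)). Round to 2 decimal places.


Computing entropy H = -sum(p_i * log2(p_i)):
  s1: p = 17/200 = 0.0850, -p*log2(p) = 0.3023
  s2: p = 50/200 = 0.2500, -p*log2(p) = 0.5000
  s3: p = 25/200 = 0.1250, -p*log2(p) = 0.3750
  s4: p = 54/200 = 0.2700, -p*log2(p) = 0.5100
  s5: p = 54/200 = 0.2700, -p*log2(p) = 0.5100
H = sum of terms = 2.1973
Rounded to 2 decimals: 2.20

2.20


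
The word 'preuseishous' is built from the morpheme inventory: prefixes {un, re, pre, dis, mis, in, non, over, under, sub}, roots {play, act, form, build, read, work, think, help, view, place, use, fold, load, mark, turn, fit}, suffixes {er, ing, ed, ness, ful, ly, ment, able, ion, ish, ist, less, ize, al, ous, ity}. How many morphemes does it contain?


Segmenting 'preuseishous' against the inventory:
  'pre' -> prefix (morpheme 1)
  'use' -> root (morpheme 2)
  'ish' -> suffix (morpheme 3)
  'ous' -> suffix (morpheme 4)
Total morphemes: 4

4


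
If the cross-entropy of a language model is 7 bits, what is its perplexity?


Perplexity formula: PP = 2^H
H = 7
PP = 2^7
Steps: 2^1 = 2, 2^2 = 4, 2^3 = 8, 2^4 = 16, 2^5 = 32, 2^6 = 64, 2^7 = 128
PP = 128

128


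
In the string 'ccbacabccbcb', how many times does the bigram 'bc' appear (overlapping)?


Scanning 'ccbacabccbcb' for bigram 'bc':
  Position 0: 'cc' -> no
  Position 1: 'cb' -> no
  Position 2: 'ba' -> no
  Position 3: 'ac' -> no
  Position 4: 'ca' -> no
  Position 5: 'ab' -> no
  Position 6: 'bc' -> MATCH
  Position 7: 'cc' -> no
  Position 8: 'cb' -> no
  Position 9: 'bc' -> MATCH
  Position 10: 'cb' -> no
Total matches: 2

2


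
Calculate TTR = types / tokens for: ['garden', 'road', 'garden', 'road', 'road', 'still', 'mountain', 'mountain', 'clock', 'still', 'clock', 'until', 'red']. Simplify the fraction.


Tokens: 13
Unique types: ('clock', 'garden', 'mountain', 'red', 'road', 'still', 'until') = 7
TTR = 7/13
Already in lowest terms.

7/13


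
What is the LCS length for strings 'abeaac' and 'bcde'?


DP table for LCS of 'abeaac' and 'bcde':
       b  c  d  e
    0  0  0  0  0
  a 0  0  0  0  0
  b 0  1  1  1  1
  e 0  1  1  1  2
  a 0  1  1  1  2
  a 0  1  1  1  2
  c 0  1  2  2  2
LCS: 'be'
LCS length = 2

2


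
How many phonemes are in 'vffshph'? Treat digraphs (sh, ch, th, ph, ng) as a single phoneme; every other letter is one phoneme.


Parsing 'vffshph' greedily, digraphs first:
  'v' -> consonant phoneme (phonemes so far: 1)
  'f' -> consonant phoneme (phonemes so far: 2)
  'f' -> consonant phoneme (phonemes so far: 3)
  'sh' -> digraph (1 consonant phoneme) (phonemes so far: 4)
  'ph' -> digraph (1 consonant phoneme) (phonemes so far: 5)
Total phonemes: 5

5


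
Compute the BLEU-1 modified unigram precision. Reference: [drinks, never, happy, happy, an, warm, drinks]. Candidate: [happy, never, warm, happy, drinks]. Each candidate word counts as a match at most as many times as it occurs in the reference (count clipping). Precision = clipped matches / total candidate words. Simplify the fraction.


Reference word counts: {'an': 1, 'drinks': 2, 'happy': 2, 'never': 1, 'warm': 1}
Checking each candidate word (with clipping):
  'happy' -> in reference (ref count 2, used 1/2) -> match (matches: 1)
  'never' -> in reference (ref count 1, used 1/1) -> match (matches: 2)
  'warm' -> in reference (ref count 1, used 1/1) -> match (matches: 3)
  'happy' -> in reference (ref count 2, used 2/2) -> match (matches: 4)
  'drinks' -> in reference (ref count 2, used 1/2) -> match (matches: 5)
Clipped matches: 5, Candidate length: 5
Precision = 5/5 = 1

1


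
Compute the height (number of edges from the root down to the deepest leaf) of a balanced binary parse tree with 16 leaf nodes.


In a balanced binary tree with n leaves the deepest leaf is ceil(log2(n)) edges below the root.
log2(16) = 4.0000
ceil(4.0000) = 4
height (edges) = 4

4


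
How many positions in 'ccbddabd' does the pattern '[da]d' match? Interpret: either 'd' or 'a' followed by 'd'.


Pattern: [da]d means either 'd' or 'a' followed by 'd'.
Scanning 'ccbddabd' position-by-position:
  Pos 0: window 'cc' -> no
  Pos 1: window 'cb' -> no
  Pos 2: window 'bd' -> no
  Pos 3: window 'dd' -> MATCH
  Pos 4: window 'da' -> no
  Pos 5: window 'ab' -> no
  Pos 6: window 'bd' -> no
  Pos 7: window 'd' -> no
Total matches: 1

1


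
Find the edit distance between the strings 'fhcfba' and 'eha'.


Building DP table for s1='fhcfba' (len 6) and s2='eha' (len 3):
       e  h  a
    0  1  2  3
  f 1  1  2  3
  h 2  2  1  2
  c 3  3  2  2
  f 4  4  3  3
  b 5  5  4  4
  a 6  6  5  4
Edit distance = dp[6][3] = 4

4


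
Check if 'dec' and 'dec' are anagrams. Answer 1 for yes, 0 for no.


Sort characters of 'dec': 'cde'
Sort characters of 'dec': 'cde'
Sorted forms match -> they ARE anagrams
Result: 1

1


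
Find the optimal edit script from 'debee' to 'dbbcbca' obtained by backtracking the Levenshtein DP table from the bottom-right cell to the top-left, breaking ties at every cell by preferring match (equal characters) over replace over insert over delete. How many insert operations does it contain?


Edit distance = 5. Backtracking from cell (5, 7) with preference match > replace > insert > delete,
then listing the resulting alignment 'debee' -> 'dbbcbca' left to right:
  Step 1: keep 'd'
  Step 2: insert 'b' [insertion #1]
  Step 3: insert 'b' [insertion #2]
  Step 4: replace e->c
  Step 5: keep 'b'
  Step 6: replace e->c
  Step 7: replace e->a
Total insertions: 2

2


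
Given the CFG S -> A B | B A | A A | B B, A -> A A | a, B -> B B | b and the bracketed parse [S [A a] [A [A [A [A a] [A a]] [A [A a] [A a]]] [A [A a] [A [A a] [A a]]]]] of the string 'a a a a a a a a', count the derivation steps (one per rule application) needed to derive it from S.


Every bracketed nonterminal node [X ...] in the tree is produced by exactly one rule application.
Reading the tree off as a leftmost derivation:
  Step 1: S  =>  A A   (applied S -> A A)
  Step 2: A A  =>  a A   (applied A -> a)
  Step 3: a A  =>  a A A   (applied A -> A A)
  Step 4: a A A  =>  a A A A   (applied A -> A A)
  Step 5: a A A A  =>  a A A A A   (applied A -> A A)
  Step 6: a A A A A  =>  a a A A A   (applied A -> a)
  Step 7: a a A A A  =>  a a a A A   (applied A -> a)
  Step 8: a a a A A  =>  a a a A A A   (applied A -> A A)
  Step 9: a a a A A A  =>  a a a a A A   (applied A -> a)
  Step 10: a a a a A A  =>  a a a a a A   (applied A -> a)
  Step 11: a a a a a A  =>  a a a a a A A   (applied A -> A A)
  Step 12: a a a a a A A  =>  a a a a a a A   (applied A -> a)
  Step 13: a a a a a a A  =>  a a a a a a A A   (applied A -> A A)
  Step 14: a a a a a a A A  =>  a a a a a a a A   (applied A -> a)
  Step 15: a a a a a a a A  =>  a a a a a a a a   (applied A -> a)
Final yield: a a a a a a a a
Total rewrite steps: 15

15


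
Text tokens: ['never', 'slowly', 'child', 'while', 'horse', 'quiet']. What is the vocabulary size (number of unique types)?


Listing all tokens and tracking unique types:
  Token 1: 'never' -> NEW (unique so far: 1)
  Token 2: 'slowly' -> NEW (unique so far: 2)
  Token 3: 'child' -> NEW (unique so far: 3)
  Token 4: 'while' -> NEW (unique so far: 4)
  Token 5: 'horse' -> NEW (unique so far: 5)
  Token 6: 'quiet' -> NEW (unique so far: 6)
Unique types: ('child', 'horse', 'never', 'quiet', 'slowly', 'while')
Vocabulary size: 6

6


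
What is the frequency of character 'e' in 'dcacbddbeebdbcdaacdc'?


Scanning 'dcacbddbeebdbcdaacdc' for 'e':
  Position 8: 'e' -> MATCH (count: 1)
  Position 9: 'e' -> MATCH (count: 2)
Total occurrences of 'e': 2

2


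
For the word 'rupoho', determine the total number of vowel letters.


Scanning each character of 'rupoho':
  Position 1: 'r' -> consonant (running count: 0)
  Position 2: 'u' -> vowel (running count: 1)
  Position 3: 'p' -> consonant (running count: 1)
  Position 4: 'o' -> vowel (running count: 2)
  Position 5: 'h' -> consonant (running count: 2)
  Position 6: 'o' -> vowel (running count: 3)
Total vowels: 3

3


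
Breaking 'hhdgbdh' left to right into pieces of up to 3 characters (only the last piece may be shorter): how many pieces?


'hhdgbdh' has 7 characters.
Chunking with max size 3:
  Chunk 1: 'hhd' (positions 0-2)
  Chunk 2: 'gbd' (positions 3-5)
  Chunk 3: 'h' (positions 6-6)
Total chunks: ceil(7 / 3) = 3

3


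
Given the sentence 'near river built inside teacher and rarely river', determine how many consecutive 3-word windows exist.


Word trigrams from [8] words:
  Trigram 1: (near river built)
  Trigram 2: (river built inside)
  Trigram 3: (built inside teacher)
  Trigram 4: (inside teacher and)
  Trigram 5: (teacher and rarely)
  Trigram 6: (and rarely river)
Total word trigrams: 8 - 2 = 6

6


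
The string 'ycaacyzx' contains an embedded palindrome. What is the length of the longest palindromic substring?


Scanning 'ycaacyzx' for palindromic substrings.
Substring at positions 0-5: 'ycaacy'.
Check: reverse('ycaacy') = 'ycaacy' -> palindrome confirmed.
Neighbouring characters ('-' / 'z') break symmetry, so it cannot extend further.
No longer palindromic substring exists; longest length = 6

6


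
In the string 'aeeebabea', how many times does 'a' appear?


Scanning 'aeeebabea' for 'a':
  Position 0: 'a' -> MATCH (count: 1)
  Position 5: 'a' -> MATCH (count: 2)
  Position 8: 'a' -> MATCH (count: 3)
Total occurrences of 'a': 3

3


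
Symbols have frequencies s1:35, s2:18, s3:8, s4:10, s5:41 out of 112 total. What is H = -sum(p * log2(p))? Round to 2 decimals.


Computing entropy H = -sum(p_i * log2(p_i)):
  s1: p = 35/112 = 0.3125, -p*log2(p) = 0.5244
  s2: p = 18/112 = 0.1607, -p*log2(p) = 0.4239
  s3: p = 8/112 = 0.0714, -p*log2(p) = 0.2720
  s4: p = 10/112 = 0.0893, -p*log2(p) = 0.3112
  s5: p = 41/112 = 0.3661, -p*log2(p) = 0.5307
H = sum of terms = 2.0622
Rounded to 2 decimals: 2.06

2.06


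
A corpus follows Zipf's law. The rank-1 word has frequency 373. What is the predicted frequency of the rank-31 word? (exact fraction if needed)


Zipf's law: freq(rank) = f1 / rank
f1 = 373, rank = 31
freq = 373 / 31
GCD(373, 31) = 1
Simplified: 373/31

373/31


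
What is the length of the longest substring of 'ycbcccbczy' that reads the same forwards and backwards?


Scanning 'ycbcccbczy' for palindromic substrings.
Substring at positions 1-7: 'cbcccbc'.
Check: reverse('cbcccbc') = 'cbcccbc' -> palindrome confirmed.
Neighbouring characters ('y' / 'z') break symmetry, so it cannot extend further.
No longer palindromic substring exists; longest length = 7

7


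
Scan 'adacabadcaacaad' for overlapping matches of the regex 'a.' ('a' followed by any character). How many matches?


Pattern: a. means 'a' followed by any character.
Scanning 'adacabadcaacaad' position-by-position:
  Pos 0: window 'ad' -> MATCH
  Pos 1: window 'da' -> no
  Pos 2: window 'ac' -> MATCH
  Pos 3: window 'ca' -> no
  Pos 4: window 'ab' -> MATCH
  Pos 5: window 'ba' -> no
  Pos 6: window 'ad' -> MATCH
  Pos 7: window 'dc' -> no
  Pos 8: window 'ca' -> no
  Pos 9: window 'aa' -> MATCH
  Pos 10: window 'ac' -> MATCH
  Pos 11: window 'ca' -> no
  Pos 12: window 'aa' -> MATCH
  Pos 13: window 'ad' -> MATCH
  Pos 14: window 'd' -> no
Total matches: 8

8


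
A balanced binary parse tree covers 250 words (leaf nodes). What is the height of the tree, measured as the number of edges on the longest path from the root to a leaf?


In a balanced binary tree with n leaves the deepest leaf is ceil(log2(n)) edges below the root.
log2(250) = 7.9658
ceil(7.9658) = 8
height (edges) = 8

8


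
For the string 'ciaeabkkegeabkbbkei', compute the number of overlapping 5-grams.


String 'ciaeabkkegeabkbbkei' has length L = 19.
Number of overlapping n-grams = L - n + 1
Substituting: 19 - 5 + 1 = 15

15


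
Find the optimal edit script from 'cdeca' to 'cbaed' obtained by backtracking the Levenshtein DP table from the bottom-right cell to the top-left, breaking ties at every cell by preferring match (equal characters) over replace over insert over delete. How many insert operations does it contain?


Edit distance = 4. Backtracking from cell (5, 5) with preference match > replace > insert > delete,
then listing the resulting alignment 'cdeca' -> 'cbaed' left to right:
  Step 1: keep 'c'
  Step 2: replace d->b
  Step 3: replace e->a
  Step 4: replace c->e
  Step 5: replace a->d
Total insertions: 0

0


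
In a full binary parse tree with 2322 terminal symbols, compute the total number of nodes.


Leaf nodes (terminals): 2322
Internal nodes = n - 1 = 2322 - 1 = 2321
Total = leaves + internal = 2322 + 2321 = 4643

4643


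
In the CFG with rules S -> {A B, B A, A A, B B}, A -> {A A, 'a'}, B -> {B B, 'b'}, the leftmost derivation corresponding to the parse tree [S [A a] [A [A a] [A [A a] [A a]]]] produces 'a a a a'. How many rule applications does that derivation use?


Every bracketed nonterminal node [X ...] in the tree is produced by exactly one rule application.
Reading the tree off as a leftmost derivation:
  Step 1: S  =>  A A   (applied S -> A A)
  Step 2: A A  =>  a A   (applied A -> a)
  Step 3: a A  =>  a A A   (applied A -> A A)
  Step 4: a A A  =>  a a A   (applied A -> a)
  Step 5: a a A  =>  a a A A   (applied A -> A A)
  Step 6: a a A A  =>  a a a A   (applied A -> a)
  Step 7: a a a A  =>  a a a a   (applied A -> a)
Final yield: a a a a
Total rewrite steps: 7

7


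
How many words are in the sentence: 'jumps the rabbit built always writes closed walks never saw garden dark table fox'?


Counting words by splitting on spaces:
  Word 1: 'jumps'
  Word 2: 'the'
  Word 3: 'rabbit'
  Word 4: 'built'
  Word 5: 'always'
  Word 6: 'writes'
  Word 7: 'closed'
  Word 8: 'walks'
  Word 9: 'never'
  Word 10: 'saw'
  Word 11: 'garden'
  Word 12: 'dark'
  Word 13: 'table'
  Word 14: 'fox'
Total words: 14

14


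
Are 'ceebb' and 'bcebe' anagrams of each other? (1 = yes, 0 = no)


Sort characters of 'ceebb': 'bbcee'
Sort characters of 'bcebe': 'bbcee'
Sorted forms match -> they ARE anagrams
Result: 1

1


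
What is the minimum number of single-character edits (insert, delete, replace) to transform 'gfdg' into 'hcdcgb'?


Building DP table for s1='gfdg' (len 4) and s2='hcdcgb' (len 6):
       h  c  d  c  g  b
    0  1  2  3  4  5  6
  g 1  1  2  3  4  4  5
  f 2  2  2  3  4  5  5
  d 3  3  3  2  3  4  5
  g 4  4  4  3  3  3  4
Edit distance = dp[4][6] = 4

4


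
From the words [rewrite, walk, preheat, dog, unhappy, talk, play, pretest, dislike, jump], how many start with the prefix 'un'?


Checking each word for prefix 'un':
  'rewrite' -> no (count: 0)
  'walk' -> no (count: 0)
  'preheat' -> no (count: 0)
  'dog' -> no (count: 0)
  'unhappy' -> YES, starts with 'un' (count: 1)
  'talk' -> no (count: 1)
  'play' -> no (count: 1)
  'pretest' -> no (count: 1)
  'dislike' -> no (count: 1)
  'jump' -> no (count: 1)
Total with prefix 'un': 1

1


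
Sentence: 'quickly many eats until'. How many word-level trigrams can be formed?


Word trigrams from [4] words:
  Trigram 1: (quickly many eats)
  Trigram 2: (many eats until)
Total word trigrams: 4 - 2 = 2

2


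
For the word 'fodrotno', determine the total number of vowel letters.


Scanning each character of 'fodrotno':
  Position 1: 'f' -> consonant (running count: 0)
  Position 2: 'o' -> vowel (running count: 1)
  Position 3: 'd' -> consonant (running count: 1)
  Position 4: 'r' -> consonant (running count: 1)
  Position 5: 'o' -> vowel (running count: 2)
  Position 6: 't' -> consonant (running count: 2)
  Position 7: 'n' -> consonant (running count: 2)
  Position 8: 'o' -> vowel (running count: 3)
Total vowels: 3

3


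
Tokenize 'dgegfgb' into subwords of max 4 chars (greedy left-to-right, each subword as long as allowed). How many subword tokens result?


'dgegfgb' has 7 characters.
Chunking with max size 4:
  Chunk 1: 'dgeg' (positions 0-3)
  Chunk 2: 'fgb' (positions 4-6)
Total chunks: ceil(7 / 4) = 2

2


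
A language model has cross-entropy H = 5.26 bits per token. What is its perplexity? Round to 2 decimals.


Perplexity formula: PP = 2^H
H = 5.26
PP = 2^5.26
Decompose: 2^5.26 = 2^5 * 2^0.26
2^5 = 32, 2^0.26 ~ 1.1974787
PP ~ 32 * 1.1974787 = 38.3193184
Rounded to 2 decimals: 38.32

38.32


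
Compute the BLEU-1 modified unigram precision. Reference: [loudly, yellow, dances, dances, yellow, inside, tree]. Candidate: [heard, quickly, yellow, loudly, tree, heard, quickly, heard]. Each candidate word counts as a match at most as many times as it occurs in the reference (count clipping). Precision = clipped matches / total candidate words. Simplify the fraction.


Reference word counts: {'dances': 2, 'inside': 1, 'loudly': 1, 'tree': 1, 'yellow': 2}
Checking each candidate word (with clipping):
  'heard' -> not in reference -> no match (matches: 0)
  'quickly' -> not in reference -> no match (matches: 0)
  'yellow' -> in reference (ref count 2, used 1/2) -> match (matches: 1)
  'loudly' -> in reference (ref count 1, used 1/1) -> match (matches: 2)
  'tree' -> in reference (ref count 1, used 1/1) -> match (matches: 3)
  'heard' -> not in reference -> no match (matches: 3)
  'quickly' -> not in reference -> no match (matches: 3)
  'heard' -> not in reference -> no match (matches: 3)
Clipped matches: 3, Candidate length: 8
Precision = 3/8

3/8


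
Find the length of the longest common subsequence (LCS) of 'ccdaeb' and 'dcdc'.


DP table for LCS of 'ccdaeb' and 'dcdc':
       d  c  d  c
    0  0  0  0  0
  c 0  0  1  1  1
  c 0  0  1  1  2
  d 0  1  1  2  2
  a 0  1  1  2  2
  e 0  1  1  2  2
  b 0  1  1  2  2
LCS: 'cc'
LCS length = 2

2


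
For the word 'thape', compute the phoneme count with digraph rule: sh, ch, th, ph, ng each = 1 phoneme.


Parsing 'thape' greedily, digraphs first:
  'th' -> digraph (1 consonant phoneme) (phonemes so far: 1)
  'a' -> vowel phoneme (phonemes so far: 2)
  'p' -> consonant phoneme (phonemes so far: 3)
  'e' -> vowel phoneme (phonemes so far: 4)
Total phonemes: 4

4


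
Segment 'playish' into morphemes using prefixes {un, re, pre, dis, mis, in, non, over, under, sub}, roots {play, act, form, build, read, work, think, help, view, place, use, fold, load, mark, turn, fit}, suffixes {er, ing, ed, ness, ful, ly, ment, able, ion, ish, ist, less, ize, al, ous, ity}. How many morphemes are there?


Segmenting 'playish' against the inventory:
  'play' -> root (morpheme 1)
  'ish' -> suffix (morpheme 2)
Total morphemes: 2

2


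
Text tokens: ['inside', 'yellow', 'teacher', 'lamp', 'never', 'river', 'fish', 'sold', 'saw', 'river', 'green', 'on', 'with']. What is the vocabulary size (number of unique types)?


Listing all tokens and tracking unique types:
  Token 1: 'inside' -> NEW (unique so far: 1)
  Token 2: 'yellow' -> NEW (unique so far: 2)
  Token 3: 'teacher' -> NEW (unique so far: 3)
  Token 4: 'lamp' -> NEW (unique so far: 4)
  Token 5: 'never' -> NEW (unique so far: 5)
  Token 6: 'river' -> NEW (unique so far: 6)
  Token 7: 'fish' -> NEW (unique so far: 7)
  Token 8: 'sold' -> NEW (unique so far: 8)
  Token 9: 'saw' -> NEW (unique so far: 9)
  Token 10: 'river' -> duplicate (unique so far: 9)
  Token 11: 'green' -> NEW (unique so far: 10)
  Token 12: 'on' -> NEW (unique so far: 11)
  Token 13: 'with' -> NEW (unique so far: 12)
Unique types: ('fish', 'green', 'inside', 'lamp', 'never', 'on', 'river', 'saw', 'sold', 'teacher', 'with', 'yellow')
Vocabulary size: 12

12


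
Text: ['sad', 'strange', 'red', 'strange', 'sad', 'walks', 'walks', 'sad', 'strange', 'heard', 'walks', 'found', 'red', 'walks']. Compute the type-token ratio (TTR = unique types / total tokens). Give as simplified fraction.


Tokens: 14
Unique types: ('found', 'heard', 'red', 'sad', 'strange', 'walks') = 6
TTR = 6/14
Simplify: divide both by 2 -> 3/7
TTR = 3/7

3/7


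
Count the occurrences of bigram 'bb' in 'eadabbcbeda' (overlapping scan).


Scanning 'eadabbcbeda' for bigram 'bb':
  Position 0: 'ea' -> no
  Position 1: 'ad' -> no
  Position 2: 'da' -> no
  Position 3: 'ab' -> no
  Position 4: 'bb' -> MATCH
  Position 5: 'bc' -> no
  Position 6: 'cb' -> no
  Position 7: 'be' -> no
  Position 8: 'ed' -> no
  Position 9: 'da' -> no
Total matches: 1

1


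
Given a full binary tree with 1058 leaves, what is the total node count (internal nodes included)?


Leaf nodes (terminals): 1058
Internal nodes = n - 1 = 1058 - 1 = 1057
Total = leaves + internal = 1058 + 1057 = 2115

2115


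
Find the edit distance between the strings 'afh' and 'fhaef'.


Building DP table for s1='afh' (len 3) and s2='fhaef' (len 5):
       f  h  a  e  f
    0  1  2  3  4  5
  a 1  1  2  2  3  4
  f 2  1  2  3  3  3
  h 3  2  1  2  3  4
Edit distance = dp[3][5] = 4

4


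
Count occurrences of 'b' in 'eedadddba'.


Scanning 'eedadddba' for 'b':
  Position 7: 'b' -> MATCH (count: 1)
Total occurrences of 'b': 1

1


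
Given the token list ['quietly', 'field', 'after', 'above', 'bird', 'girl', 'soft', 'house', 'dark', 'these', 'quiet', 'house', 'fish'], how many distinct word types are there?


Listing all tokens and tracking unique types:
  Token 1: 'quietly' -> NEW (unique so far: 1)
  Token 2: 'field' -> NEW (unique so far: 2)
  Token 3: 'after' -> NEW (unique so far: 3)
  Token 4: 'above' -> NEW (unique so far: 4)
  Token 5: 'bird' -> NEW (unique so far: 5)
  Token 6: 'girl' -> NEW (unique so far: 6)
  Token 7: 'soft' -> NEW (unique so far: 7)
  Token 8: 'house' -> NEW (unique so far: 8)
  Token 9: 'dark' -> NEW (unique so far: 9)
  Token 10: 'these' -> NEW (unique so far: 10)
  Token 11: 'quiet' -> NEW (unique so far: 11)
  Token 12: 'house' -> duplicate (unique so far: 11)
  Token 13: 'fish' -> NEW (unique so far: 12)
Unique types: ('above', 'after', 'bird', 'dark', 'field', 'fish', 'girl', 'house', 'quiet', 'quietly', 'soft', 'these')
Vocabulary size: 12

12


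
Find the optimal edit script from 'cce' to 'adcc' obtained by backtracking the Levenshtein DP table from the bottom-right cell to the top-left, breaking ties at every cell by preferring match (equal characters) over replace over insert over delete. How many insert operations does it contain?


Edit distance = 3. Backtracking from cell (3, 4) with preference match > replace > insert > delete,
then listing the resulting alignment 'cce' -> 'adcc' left to right:
  Step 1: insert 'a' [insertion #1]
  Step 2: replace c->d
  Step 3: keep 'c'
  Step 4: replace e->c
Total insertions: 1

1


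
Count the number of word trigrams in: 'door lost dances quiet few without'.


Word trigrams from [6] words:
  Trigram 1: (door lost dances)
  Trigram 2: (lost dances quiet)
  Trigram 3: (dances quiet few)
  Trigram 4: (quiet few without)
Total word trigrams: 6 - 2 = 4

4


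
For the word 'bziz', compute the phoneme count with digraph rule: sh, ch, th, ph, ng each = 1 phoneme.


Parsing 'bziz' greedily, digraphs first:
  'b' -> consonant phoneme (phonemes so far: 1)
  'z' -> consonant phoneme (phonemes so far: 2)
  'i' -> vowel phoneme (phonemes so far: 3)
  'z' -> consonant phoneme (phonemes so far: 4)
Total phonemes: 4

4


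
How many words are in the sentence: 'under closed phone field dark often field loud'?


Counting words by splitting on spaces:
  Word 1: 'under'
  Word 2: 'closed'
  Word 3: 'phone'
  Word 4: 'field'
  Word 5: 'dark'
  Word 6: 'often'
  Word 7: 'field'
  Word 8: 'loud'
Total words: 8

8


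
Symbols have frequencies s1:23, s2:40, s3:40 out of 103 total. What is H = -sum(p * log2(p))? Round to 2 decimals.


Computing entropy H = -sum(p_i * log2(p_i)):
  s1: p = 23/103 = 0.2233, -p*log2(p) = 0.4830
  s2: p = 40/103 = 0.3883, -p*log2(p) = 0.5299
  s3: p = 40/103 = 0.3883, -p*log2(p) = 0.5299
H = sum of terms = 1.5428
Rounded to 2 decimals: 1.54

1.54


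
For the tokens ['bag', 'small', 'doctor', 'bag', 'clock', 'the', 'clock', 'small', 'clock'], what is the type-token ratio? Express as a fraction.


Tokens: 9
Unique types: ('bag', 'clock', 'doctor', 'small', 'the') = 5
TTR = 5/9
Already in lowest terms.

5/9


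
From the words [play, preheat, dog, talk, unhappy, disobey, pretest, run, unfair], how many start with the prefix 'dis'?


Checking each word for prefix 'dis':
  'play' -> no (count: 0)
  'preheat' -> no (count: 0)
  'dog' -> no (count: 0)
  'talk' -> no (count: 0)
  'unhappy' -> no (count: 0)
  'disobey' -> YES, starts with 'dis' (count: 1)
  'pretest' -> no (count: 1)
  'run' -> no (count: 1)
  'unfair' -> no (count: 1)
Total with prefix 'dis': 1

1


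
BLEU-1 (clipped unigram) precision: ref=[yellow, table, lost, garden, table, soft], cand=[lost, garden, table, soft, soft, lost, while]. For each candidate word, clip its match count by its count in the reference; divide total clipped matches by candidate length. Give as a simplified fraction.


Reference word counts: {'garden': 1, 'lost': 1, 'soft': 1, 'table': 2, 'yellow': 1}
Checking each candidate word (with clipping):
  'lost' -> in reference (ref count 1, used 1/1) -> match (matches: 1)
  'garden' -> in reference (ref count 1, used 1/1) -> match (matches: 2)
  'table' -> in reference (ref count 2, used 1/2) -> match (matches: 3)
  'soft' -> in reference (ref count 1, used 1/1) -> match (matches: 4)
  'soft' -> ref count 1 already used up (1/1) -> clipped, no match (matches: 4)
  'lost' -> ref count 1 already used up (1/1) -> clipped, no match (matches: 4)
  'while' -> not in reference -> no match (matches: 4)
Clipped matches: 4, Candidate length: 7
Precision = 4/7

4/7


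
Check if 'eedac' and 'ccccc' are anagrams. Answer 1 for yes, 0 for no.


Sort characters of 'eedac': 'acdee'
Sort characters of 'ccccc': 'ccccc'
Sorted forms differ -> they are NOT anagrams
Result: 0

0


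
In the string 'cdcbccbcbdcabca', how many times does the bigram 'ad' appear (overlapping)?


Scanning 'cdcbccbcbdcabca' for bigram 'ad':
  Position 0: 'cd' -> no
  Position 1: 'dc' -> no
  Position 2: 'cb' -> no
  Position 3: 'bc' -> no
  Position 4: 'cc' -> no
  Position 5: 'cb' -> no
  Position 6: 'bc' -> no
  Position 7: 'cb' -> no
  Position 8: 'bd' -> no
  Position 9: 'dc' -> no
  Position 10: 'ca' -> no
  Position 11: 'ab' -> no
  Position 12: 'bc' -> no
  Position 13: 'ca' -> no
Total matches: 0

0


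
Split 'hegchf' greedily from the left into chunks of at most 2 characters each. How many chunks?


'hegchf' has 6 characters.
Chunking with max size 2:
  Chunk 1: 'he' (positions 0-1)
  Chunk 2: 'gc' (positions 2-3)
  Chunk 3: 'hf' (positions 4-5)
Total chunks: ceil(6 / 2) = 3

3


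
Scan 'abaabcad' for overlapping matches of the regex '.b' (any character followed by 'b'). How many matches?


Pattern: .b means any character followed by 'b'.
Scanning 'abaabcad' position-by-position:
  Pos 0: window 'ab' -> MATCH
  Pos 1: window 'ba' -> no
  Pos 2: window 'aa' -> no
  Pos 3: window 'ab' -> MATCH
  Pos 4: window 'bc' -> no
  Pos 5: window 'ca' -> no
  Pos 6: window 'ad' -> no
  Pos 7: window 'd' -> no
Total matches: 2

2


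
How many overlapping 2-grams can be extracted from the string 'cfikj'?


String 'cfikj' has length L = 5.
Number of overlapping n-grams = L - n + 1
Substituting: 5 - 2 + 1 = 4

4


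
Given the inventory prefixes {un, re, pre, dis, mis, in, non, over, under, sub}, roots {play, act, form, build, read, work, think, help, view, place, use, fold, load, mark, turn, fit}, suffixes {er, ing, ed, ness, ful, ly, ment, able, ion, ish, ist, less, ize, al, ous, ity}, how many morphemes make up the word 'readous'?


Segmenting 'readous' against the inventory:
  'read' -> root (morpheme 1)
  'ous' -> suffix (morpheme 2)
Total morphemes: 2

2


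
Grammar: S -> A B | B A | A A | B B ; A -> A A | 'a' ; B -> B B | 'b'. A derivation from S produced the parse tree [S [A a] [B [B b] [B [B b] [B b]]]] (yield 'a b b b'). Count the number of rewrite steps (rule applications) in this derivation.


Every bracketed nonterminal node [X ...] in the tree is produced by exactly one rule application.
Reading the tree off as a leftmost derivation:
  Step 1: S  =>  A B   (applied S -> A B)
  Step 2: A B  =>  a B   (applied A -> a)
  Step 3: a B  =>  a B B   (applied B -> B B)
  Step 4: a B B  =>  a b B   (applied B -> b)
  Step 5: a b B  =>  a b B B   (applied B -> B B)
  Step 6: a b B B  =>  a b b B   (applied B -> b)
  Step 7: a b b B  =>  a b b b   (applied B -> b)
Final yield: a b b b
Total rewrite steps: 7

7


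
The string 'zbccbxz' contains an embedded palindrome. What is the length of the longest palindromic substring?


Scanning 'zbccbxz' for palindromic substrings.
Substring at positions 1-4: 'bccb'.
Check: reverse('bccb') = 'bccb' -> palindrome confirmed.
Neighbouring characters ('z' / 'x') break symmetry, so it cannot extend further.
No longer palindromic substring exists; longest length = 4

4


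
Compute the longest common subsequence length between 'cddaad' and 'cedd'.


DP table for LCS of 'cddaad' and 'cedd':
       c  e  d  d
    0  0  0  0  0
  c 0  1  1  1  1
  d 0  1  1  2  2
  d 0  1  1  2  3
  a 0  1  1  2  3
  a 0  1  1  2  3
  d 0  1  1  2  3
LCS: 'cdd'
LCS length = 3

3


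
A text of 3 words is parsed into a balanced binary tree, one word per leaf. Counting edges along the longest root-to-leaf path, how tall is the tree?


In a balanced binary tree with n leaves the deepest leaf is ceil(log2(n)) edges below the root.
log2(3) = 1.5850
ceil(1.5850) = 2
height (edges) = 2

2


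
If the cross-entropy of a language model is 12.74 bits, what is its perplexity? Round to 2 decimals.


Perplexity formula: PP = 2^H
H = 12.74
PP = 2^12.74
Decompose: 2^12.74 = 2^12 * 2^0.74
2^12 = 4096, 2^0.74 ~ 1.6701758
PP ~ 4096 * 1.6701758 = 6841.0400768
Rounded to 2 decimals: 6841.04

6841.04


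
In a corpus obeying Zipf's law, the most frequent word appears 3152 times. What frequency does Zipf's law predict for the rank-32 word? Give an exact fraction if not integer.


Zipf's law: freq(rank) = f1 / rank
f1 = 3152, rank = 32
freq = 3152 / 32
GCD(3152, 32) = 16
Simplified: 197/2

197/2


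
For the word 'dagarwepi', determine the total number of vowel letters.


Scanning each character of 'dagarwepi':
  Position 1: 'd' -> consonant (running count: 0)
  Position 2: 'a' -> vowel (running count: 1)
  Position 3: 'g' -> consonant (running count: 1)
  Position 4: 'a' -> vowel (running count: 2)
  Position 5: 'r' -> consonant (running count: 2)
  Position 6: 'w' -> consonant (running count: 2)
  Position 7: 'e' -> vowel (running count: 3)
  Position 8: 'p' -> consonant (running count: 3)
  Position 9: 'i' -> vowel (running count: 4)
Total vowels: 4

4


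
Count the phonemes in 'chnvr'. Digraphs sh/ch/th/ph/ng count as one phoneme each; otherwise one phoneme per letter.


Parsing 'chnvr' greedily, digraphs first:
  'ch' -> digraph (1 consonant phoneme) (phonemes so far: 1)
  'n' -> consonant phoneme (phonemes so far: 2)
  'v' -> consonant phoneme (phonemes so far: 3)
  'r' -> consonant phoneme (phonemes so far: 4)
Total phonemes: 4

4


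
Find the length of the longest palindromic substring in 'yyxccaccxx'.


Scanning 'yyxccaccxx' for palindromic substrings.
Substring at positions 2-8: 'xccaccx'.
Check: reverse('xccaccx') = 'xccaccx' -> palindrome confirmed.
Neighbouring characters ('y' / 'x') break symmetry, so it cannot extend further.
No longer palindromic substring exists; longest length = 7

7


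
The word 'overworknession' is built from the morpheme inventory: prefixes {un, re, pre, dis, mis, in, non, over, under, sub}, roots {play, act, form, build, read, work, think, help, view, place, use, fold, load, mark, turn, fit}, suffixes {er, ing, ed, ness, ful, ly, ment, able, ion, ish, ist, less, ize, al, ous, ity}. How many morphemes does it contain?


Segmenting 'overworknession' against the inventory:
  'over' -> prefix (morpheme 1)
  'work' -> root (morpheme 2)
  'ness' -> suffix (morpheme 3)
  'ion' -> suffix (morpheme 4)
Total morphemes: 4

4


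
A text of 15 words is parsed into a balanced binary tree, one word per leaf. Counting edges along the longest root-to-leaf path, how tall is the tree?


In a balanced binary tree with n leaves the deepest leaf is ceil(log2(n)) edges below the root.
log2(15) = 3.9069
ceil(3.9069) = 4
height (edges) = 4

4


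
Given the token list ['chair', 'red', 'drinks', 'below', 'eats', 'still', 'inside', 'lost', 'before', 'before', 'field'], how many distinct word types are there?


Listing all tokens and tracking unique types:
  Token 1: 'chair' -> NEW (unique so far: 1)
  Token 2: 'red' -> NEW (unique so far: 2)
  Token 3: 'drinks' -> NEW (unique so far: 3)
  Token 4: 'below' -> NEW (unique so far: 4)
  Token 5: 'eats' -> NEW (unique so far: 5)
  Token 6: 'still' -> NEW (unique so far: 6)
  Token 7: 'inside' -> NEW (unique so far: 7)
  Token 8: 'lost' -> NEW (unique so far: 8)
  Token 9: 'before' -> NEW (unique so far: 9)
  Token 10: 'before' -> duplicate (unique so far: 9)
  Token 11: 'field' -> NEW (unique so far: 10)
Unique types: ('before', 'below', 'chair', 'drinks', 'eats', 'field', 'inside', 'lost', 'red', 'still')
Vocabulary size: 10

10


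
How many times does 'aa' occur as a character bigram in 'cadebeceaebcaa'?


Scanning 'cadebeceaebcaa' for bigram 'aa':
  Position 0: 'ca' -> no
  Position 1: 'ad' -> no
  Position 2: 'de' -> no
  Position 3: 'eb' -> no
  Position 4: 'be' -> no
  Position 5: 'ec' -> no
  Position 6: 'ce' -> no
  Position 7: 'ea' -> no
  Position 8: 'ae' -> no
  Position 9: 'eb' -> no
  Position 10: 'bc' -> no
  Position 11: 'ca' -> no
  Position 12: 'aa' -> MATCH
Total matches: 1

1


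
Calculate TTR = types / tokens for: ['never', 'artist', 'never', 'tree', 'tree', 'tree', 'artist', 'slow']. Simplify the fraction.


Tokens: 8
Unique types: ('artist', 'never', 'slow', 'tree') = 4
TTR = 4/8
Simplify: divide both by 4 -> 1/2
TTR = 1/2

1/2


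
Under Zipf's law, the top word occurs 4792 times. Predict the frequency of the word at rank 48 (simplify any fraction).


Zipf's law: freq(rank) = f1 / rank
f1 = 4792, rank = 48
freq = 4792 / 48
GCD(4792, 48) = 8
Simplified: 599/6

599/6


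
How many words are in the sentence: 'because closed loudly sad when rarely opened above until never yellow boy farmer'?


Counting words by splitting on spaces:
  Word 1: 'because'
  Word 2: 'closed'
  Word 3: 'loudly'
  Word 4: 'sad'
  Word 5: 'when'
  Word 6: 'rarely'
  Word 7: 'opened'
  Word 8: 'above'
  Word 9: 'until'
  Word 10: 'never'
  Word 11: 'yellow'
  Word 12: 'boy'
  Word 13: 'farmer'
Total words: 13

13


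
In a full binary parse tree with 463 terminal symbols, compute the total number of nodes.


Leaf nodes (terminals): 463
Internal nodes = n - 1 = 463 - 1 = 462
Total = leaves + internal = 463 + 462 = 925

925
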